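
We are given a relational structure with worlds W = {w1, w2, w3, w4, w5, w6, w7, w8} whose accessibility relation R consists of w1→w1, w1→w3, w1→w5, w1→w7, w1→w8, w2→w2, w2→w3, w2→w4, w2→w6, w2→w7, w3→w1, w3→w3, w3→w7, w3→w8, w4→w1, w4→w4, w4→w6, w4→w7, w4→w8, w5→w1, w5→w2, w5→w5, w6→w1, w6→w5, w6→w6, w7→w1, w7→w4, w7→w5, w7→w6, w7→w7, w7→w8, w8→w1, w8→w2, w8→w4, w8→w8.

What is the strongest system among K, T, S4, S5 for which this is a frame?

Reflexive (axiom T): yes — every world is R-related to itself.
Transitive (axiom 4): no — w1 R w5 and w5 R w2, but not w1 R w2.
Euclidean (axiom 5): no — w1 R w3 and w1 R w5, but not w3 R w5.
So F validates K, T; S4 would additionally require R to be transitive. The strongest is T.

T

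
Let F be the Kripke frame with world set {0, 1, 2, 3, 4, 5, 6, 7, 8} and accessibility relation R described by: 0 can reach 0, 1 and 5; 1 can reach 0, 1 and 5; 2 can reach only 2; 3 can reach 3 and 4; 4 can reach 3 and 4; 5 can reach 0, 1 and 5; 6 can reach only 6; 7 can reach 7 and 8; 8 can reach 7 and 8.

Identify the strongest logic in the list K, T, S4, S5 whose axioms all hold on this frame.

Reflexive (axiom T): yes — every world is R-related to itself.
Transitive (axiom 4): yes — every two-step R-path is closed by a direct edge.
Euclidean (axiom 5): yes — any two successors of a common world are R-related.
So F validates K, T, S4, S5. The strongest is S5.

S5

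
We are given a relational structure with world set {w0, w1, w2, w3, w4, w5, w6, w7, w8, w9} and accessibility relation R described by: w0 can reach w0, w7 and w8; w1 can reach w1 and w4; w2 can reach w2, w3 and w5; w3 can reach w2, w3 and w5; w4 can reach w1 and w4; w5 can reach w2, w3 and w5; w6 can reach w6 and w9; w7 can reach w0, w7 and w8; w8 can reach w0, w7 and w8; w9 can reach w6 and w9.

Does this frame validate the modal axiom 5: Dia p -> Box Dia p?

By correspondence theory, 5 is valid on a frame iff R is Euclidean.
Euclidean: yes — any two successors of a common world are R-related.

Yes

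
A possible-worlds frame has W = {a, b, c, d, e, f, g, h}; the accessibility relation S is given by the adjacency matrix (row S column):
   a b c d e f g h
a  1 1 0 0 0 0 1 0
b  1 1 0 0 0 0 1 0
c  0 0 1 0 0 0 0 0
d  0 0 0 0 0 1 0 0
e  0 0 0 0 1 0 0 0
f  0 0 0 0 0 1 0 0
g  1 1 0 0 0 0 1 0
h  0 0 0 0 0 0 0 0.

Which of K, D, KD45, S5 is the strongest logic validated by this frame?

K

Serial (axiom D): no — h has no S-successor.
Euclidean (axiom 5): yes — any two successors of a common world are S-related.
Transitive (axiom 4): yes — every two-step S-path is closed by a direct edge.
Reflexive (axiom T): no — d is not related to itself.
So F validates K; D would additionally require S to be serial. The strongest is K.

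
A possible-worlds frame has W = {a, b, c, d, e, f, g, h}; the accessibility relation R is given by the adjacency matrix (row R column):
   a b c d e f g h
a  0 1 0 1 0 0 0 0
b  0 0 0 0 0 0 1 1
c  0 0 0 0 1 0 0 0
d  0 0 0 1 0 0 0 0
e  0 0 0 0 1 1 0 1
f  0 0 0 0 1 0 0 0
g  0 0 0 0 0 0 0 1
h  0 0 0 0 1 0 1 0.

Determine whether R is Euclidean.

Euclidean: no — a R b and a R d, but not b R d.

No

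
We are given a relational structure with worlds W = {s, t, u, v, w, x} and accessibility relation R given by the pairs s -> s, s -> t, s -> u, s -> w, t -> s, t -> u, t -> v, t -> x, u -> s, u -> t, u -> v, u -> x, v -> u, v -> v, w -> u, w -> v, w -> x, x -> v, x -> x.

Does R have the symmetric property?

Symmetric: no — s R w but not w R s.

No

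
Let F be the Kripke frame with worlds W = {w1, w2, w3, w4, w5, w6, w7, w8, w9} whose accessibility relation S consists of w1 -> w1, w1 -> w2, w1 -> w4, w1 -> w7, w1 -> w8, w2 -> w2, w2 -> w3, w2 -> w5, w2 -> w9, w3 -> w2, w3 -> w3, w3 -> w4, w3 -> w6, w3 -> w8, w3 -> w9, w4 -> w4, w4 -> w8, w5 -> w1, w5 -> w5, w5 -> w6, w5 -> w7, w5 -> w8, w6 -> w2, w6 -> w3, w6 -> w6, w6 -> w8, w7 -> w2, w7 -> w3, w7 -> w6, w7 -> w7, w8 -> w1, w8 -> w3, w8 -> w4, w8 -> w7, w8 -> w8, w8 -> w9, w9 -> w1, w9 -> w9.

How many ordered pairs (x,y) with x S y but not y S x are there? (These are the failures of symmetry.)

Enumerating: (w1,w2), (w1,w4), (w1,w7), (w2,w5), (w2,w9), (w3,w4), (w3,w9), (w5,w1), (w5,w6), (w5,w7), (w5,w8), (w6,w2), … and 7 more.
Total: 19.

19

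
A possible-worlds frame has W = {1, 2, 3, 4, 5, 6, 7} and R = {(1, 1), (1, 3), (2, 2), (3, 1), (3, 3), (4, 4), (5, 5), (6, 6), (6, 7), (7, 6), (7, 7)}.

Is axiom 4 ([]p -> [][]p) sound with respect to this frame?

Axiom 4 corresponds to the accessibility relation being transitive.
Transitive: yes — every two-step R-path is closed by a direct edge.

Yes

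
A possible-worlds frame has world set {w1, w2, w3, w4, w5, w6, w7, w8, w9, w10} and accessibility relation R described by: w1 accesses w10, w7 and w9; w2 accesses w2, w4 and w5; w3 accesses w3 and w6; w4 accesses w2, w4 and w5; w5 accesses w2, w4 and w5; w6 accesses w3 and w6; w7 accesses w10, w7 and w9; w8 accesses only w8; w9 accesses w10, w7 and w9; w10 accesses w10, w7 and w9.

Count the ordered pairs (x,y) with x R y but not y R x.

3

Enumerating: (w1,w10), (w1,w7), (w1,w9).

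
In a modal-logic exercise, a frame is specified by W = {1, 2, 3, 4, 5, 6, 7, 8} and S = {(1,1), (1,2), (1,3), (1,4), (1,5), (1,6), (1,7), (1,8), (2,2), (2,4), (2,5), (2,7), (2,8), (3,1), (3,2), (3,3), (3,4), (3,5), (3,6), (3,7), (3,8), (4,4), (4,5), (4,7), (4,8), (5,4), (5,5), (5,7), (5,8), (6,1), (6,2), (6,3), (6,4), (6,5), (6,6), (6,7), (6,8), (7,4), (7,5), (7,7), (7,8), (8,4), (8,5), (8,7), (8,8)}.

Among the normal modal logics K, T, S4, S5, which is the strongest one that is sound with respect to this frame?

S4

Reflexive (axiom T): yes — every world is S-related to itself.
Transitive (axiom 4): yes — every two-step S-path is closed by a direct edge.
Euclidean (axiom 5): no — 1 S 2 and 1 S 3, but not 2 S 3.
So F validates K, T, S4; S5 would additionally require S to be Euclidean. The strongest is S4.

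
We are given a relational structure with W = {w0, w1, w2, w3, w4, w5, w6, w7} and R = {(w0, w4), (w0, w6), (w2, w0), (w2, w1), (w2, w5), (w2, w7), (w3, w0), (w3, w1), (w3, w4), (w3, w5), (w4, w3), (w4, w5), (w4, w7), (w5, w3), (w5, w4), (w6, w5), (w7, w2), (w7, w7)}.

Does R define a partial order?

Reflexive: no — w0 is not related to itself.
Transitive: no — w0 R w4 and w4 R w3, but not w0 R w3.
Antisymmetric: no — w2 R w7 and w7 R w2 with w2 ≠ w7.
So R is not a partial order.

No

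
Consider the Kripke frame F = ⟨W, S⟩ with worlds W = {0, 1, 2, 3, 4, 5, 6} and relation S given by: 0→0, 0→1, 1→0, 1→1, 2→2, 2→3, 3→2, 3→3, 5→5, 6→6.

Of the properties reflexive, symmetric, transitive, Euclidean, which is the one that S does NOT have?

reflexive

Reflexive: no — 4 is not related to itself.
Symmetric: yes — every pair in S has its reverse in S.
Transitive: yes — every two-step S-path is closed by a direct edge.
Euclidean: yes — any two successors of a common world are S-related.
Only reflexive fails.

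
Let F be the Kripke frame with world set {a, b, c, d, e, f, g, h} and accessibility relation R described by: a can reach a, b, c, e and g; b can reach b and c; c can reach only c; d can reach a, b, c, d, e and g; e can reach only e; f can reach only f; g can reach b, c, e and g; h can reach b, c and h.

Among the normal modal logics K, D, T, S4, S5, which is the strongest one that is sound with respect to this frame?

Serial (axiom D): yes — every world has a successor (e.g. a R a).
Reflexive (axiom T): yes — every world is R-related to itself.
Transitive (axiom 4): yes — every two-step R-path is closed by a direct edge.
Euclidean (axiom 5): no — a R b and a R e, but not b R e.
So F validates K, D, T, S4; S5 would additionally require R to be Euclidean. The strongest is S4.

S4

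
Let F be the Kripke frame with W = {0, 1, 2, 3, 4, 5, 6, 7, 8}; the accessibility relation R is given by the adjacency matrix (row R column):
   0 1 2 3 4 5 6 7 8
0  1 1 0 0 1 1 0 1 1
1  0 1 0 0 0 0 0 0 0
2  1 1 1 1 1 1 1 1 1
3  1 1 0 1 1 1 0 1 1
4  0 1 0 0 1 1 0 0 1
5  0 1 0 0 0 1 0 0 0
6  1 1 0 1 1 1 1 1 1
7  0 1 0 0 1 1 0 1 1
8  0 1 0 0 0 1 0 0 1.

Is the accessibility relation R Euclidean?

No

Euclidean: no — 0 R 1 and 0 R 4, but not 1 R 4.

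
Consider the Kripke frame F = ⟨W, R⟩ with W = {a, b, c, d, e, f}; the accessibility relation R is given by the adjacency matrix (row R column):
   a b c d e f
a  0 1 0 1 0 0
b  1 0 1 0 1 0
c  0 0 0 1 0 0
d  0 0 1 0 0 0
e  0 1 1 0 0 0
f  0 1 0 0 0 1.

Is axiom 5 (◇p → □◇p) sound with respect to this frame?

No

The schema 5 characterises exactly the Euclidean frames.
Euclidean: no — a R b and a R d, but not b R d.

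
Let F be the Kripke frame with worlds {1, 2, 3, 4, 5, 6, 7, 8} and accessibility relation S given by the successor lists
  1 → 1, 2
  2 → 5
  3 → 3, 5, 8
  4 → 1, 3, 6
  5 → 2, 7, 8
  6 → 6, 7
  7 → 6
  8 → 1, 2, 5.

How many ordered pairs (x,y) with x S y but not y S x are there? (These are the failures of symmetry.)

Enumerating: (1,2), (3,5), (3,8), (4,1), (4,3), (4,6), (5,7), (8,1), (8,2).

9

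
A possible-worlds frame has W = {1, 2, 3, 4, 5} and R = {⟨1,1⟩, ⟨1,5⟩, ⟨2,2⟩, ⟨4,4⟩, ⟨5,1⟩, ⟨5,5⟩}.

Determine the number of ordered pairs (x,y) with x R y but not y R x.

R is symmetric; there are no such tuples.

0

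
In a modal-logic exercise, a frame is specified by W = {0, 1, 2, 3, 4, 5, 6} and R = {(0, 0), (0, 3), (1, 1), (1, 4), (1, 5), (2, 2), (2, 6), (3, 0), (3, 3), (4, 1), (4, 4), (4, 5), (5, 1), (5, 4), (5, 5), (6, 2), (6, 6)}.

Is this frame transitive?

Yes

Transitive: yes — every two-step R-path is closed by a direct edge.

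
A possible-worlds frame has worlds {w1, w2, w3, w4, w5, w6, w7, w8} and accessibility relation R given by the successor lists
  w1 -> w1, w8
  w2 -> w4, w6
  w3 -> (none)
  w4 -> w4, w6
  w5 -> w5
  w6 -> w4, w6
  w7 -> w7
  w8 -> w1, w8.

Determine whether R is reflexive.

Reflexive: no — w2 is not related to itself.

No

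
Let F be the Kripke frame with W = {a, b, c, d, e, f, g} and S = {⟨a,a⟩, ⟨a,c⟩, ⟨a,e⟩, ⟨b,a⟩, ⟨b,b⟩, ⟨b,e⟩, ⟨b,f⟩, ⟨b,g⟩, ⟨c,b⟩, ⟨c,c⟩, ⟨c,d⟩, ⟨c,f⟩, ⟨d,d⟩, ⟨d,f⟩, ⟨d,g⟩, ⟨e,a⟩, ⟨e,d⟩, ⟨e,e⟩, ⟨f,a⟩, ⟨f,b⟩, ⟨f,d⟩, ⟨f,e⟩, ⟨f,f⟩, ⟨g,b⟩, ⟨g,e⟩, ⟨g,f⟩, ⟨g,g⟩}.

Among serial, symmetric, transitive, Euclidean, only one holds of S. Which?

Serial: yes — every world has a successor (e.g. a S a).
Symmetric: no — a S c but not c S a.
Transitive: no — a S c and c S b, but not a S b.
Euclidean: no — a S c and a S e, but not c S e.
Only serial holds.

serial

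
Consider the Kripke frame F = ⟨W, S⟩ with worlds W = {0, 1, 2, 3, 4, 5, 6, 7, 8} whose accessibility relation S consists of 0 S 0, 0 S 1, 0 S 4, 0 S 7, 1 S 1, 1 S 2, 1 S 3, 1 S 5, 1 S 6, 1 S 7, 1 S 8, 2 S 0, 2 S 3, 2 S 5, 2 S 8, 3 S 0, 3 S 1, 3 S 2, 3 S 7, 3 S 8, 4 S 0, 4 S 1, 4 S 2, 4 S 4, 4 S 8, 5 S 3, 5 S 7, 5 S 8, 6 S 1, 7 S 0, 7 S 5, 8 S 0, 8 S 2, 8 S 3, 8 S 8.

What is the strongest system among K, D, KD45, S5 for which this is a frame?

Serial (axiom D): yes — every world has a successor (e.g. 0 S 0).
Euclidean (axiom 5): no — 0 S 1 and 0 S 4, but not 1 S 4.
Transitive (axiom 4): no — 0 S 1 and 1 S 2, but not 0 S 2.
Reflexive (axiom T): no — 2 is not related to itself.
So F validates K, D; KD45 would additionally require S to be Euclidean and transitive. The strongest is D.

D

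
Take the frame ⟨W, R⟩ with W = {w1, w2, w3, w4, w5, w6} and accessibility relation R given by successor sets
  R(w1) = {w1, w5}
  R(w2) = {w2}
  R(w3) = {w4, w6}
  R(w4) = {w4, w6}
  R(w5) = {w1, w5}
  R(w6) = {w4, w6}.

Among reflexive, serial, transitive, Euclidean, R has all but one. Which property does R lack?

Reflexive: no — w3 is not related to itself.
Serial: yes — every world has a successor (e.g. w1 R w1).
Transitive: yes — every two-step R-path is closed by a direct edge.
Euclidean: yes — any two successors of a common world are R-related.
Only reflexive fails.

reflexive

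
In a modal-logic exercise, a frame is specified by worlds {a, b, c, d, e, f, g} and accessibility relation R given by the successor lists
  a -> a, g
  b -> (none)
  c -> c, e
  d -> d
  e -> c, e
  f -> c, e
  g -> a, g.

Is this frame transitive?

Transitive: yes — every two-step R-path is closed by a direct edge.

Yes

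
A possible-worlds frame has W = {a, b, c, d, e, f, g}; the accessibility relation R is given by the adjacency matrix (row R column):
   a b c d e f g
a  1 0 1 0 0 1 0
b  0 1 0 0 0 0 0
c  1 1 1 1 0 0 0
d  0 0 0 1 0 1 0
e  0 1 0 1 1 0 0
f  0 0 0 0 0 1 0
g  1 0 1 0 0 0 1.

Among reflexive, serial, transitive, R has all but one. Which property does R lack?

transitive

Reflexive: yes — every world is R-related to itself.
Serial: yes — every world has a successor (e.g. a R a).
Transitive: no — a R c and c R b, but not a R b.
Only transitive fails.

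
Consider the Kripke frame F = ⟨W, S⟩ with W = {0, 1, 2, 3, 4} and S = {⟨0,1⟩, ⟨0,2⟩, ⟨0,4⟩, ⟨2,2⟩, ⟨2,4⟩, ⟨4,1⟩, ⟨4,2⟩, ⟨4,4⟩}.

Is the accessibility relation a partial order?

No

Reflexive: no — 0 is not related to itself.
Transitive: no — 2 S 4 and 4 S 1, but not 2 S 1.
Antisymmetric: no — 2 S 4 and 4 S 2 with 2 ≠ 4.
So S is not a partial order.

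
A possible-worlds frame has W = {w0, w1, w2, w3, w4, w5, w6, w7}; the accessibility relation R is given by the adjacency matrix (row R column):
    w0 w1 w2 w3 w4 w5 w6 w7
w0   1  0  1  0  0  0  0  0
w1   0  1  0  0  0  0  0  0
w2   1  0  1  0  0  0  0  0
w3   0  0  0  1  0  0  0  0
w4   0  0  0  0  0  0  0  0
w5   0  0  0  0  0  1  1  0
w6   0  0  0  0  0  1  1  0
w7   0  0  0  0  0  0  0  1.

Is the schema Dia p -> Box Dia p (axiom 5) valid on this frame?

Yes

Axiom 5 corresponds to the accessibility relation being Euclidean.
Euclidean: yes — any two successors of a common world are R-related.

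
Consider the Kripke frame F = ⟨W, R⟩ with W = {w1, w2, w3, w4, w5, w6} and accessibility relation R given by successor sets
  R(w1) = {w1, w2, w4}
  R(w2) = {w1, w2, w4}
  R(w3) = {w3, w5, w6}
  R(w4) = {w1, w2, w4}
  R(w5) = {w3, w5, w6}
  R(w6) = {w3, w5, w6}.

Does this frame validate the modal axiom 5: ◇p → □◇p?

Yes

The schema 5 characterises exactly the Euclidean frames.
Euclidean: yes — any two successors of a common world are R-related.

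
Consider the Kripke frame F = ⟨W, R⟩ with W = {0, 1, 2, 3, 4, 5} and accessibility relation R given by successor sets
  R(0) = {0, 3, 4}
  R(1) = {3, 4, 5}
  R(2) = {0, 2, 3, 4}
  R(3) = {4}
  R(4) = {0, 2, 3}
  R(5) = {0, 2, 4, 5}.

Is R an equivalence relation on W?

Reflexive: no — 1 is not related to itself.
Symmetric: no — 0 R 3 but not 3 R 0.
Transitive: no — 0 R 4 and 4 R 2, but not 0 R 2.
So R is not an equivalence relation.

No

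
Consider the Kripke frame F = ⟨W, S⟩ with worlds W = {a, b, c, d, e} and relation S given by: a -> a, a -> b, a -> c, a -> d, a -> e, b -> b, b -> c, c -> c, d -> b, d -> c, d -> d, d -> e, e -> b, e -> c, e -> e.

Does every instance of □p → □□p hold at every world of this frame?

Yes

By correspondence theory, 4 is valid on a frame iff S is transitive.
Transitive: yes — every two-step S-path is closed by a direct edge.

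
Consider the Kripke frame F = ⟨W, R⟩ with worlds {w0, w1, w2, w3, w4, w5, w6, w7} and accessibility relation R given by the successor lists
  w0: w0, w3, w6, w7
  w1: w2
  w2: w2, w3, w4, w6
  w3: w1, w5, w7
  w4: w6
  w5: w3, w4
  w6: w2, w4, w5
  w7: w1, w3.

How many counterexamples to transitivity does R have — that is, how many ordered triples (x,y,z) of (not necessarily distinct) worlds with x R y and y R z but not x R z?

Enumerating: (w0,w3,w1), (w0,w3,w5), (w0,w6,w2), (w0,w6,w4), (w0,w6,w5), (w0,w7,w1), (w1,w2,w3), (w1,w2,w4), (w1,w2,w6), (w2,w3,w1), (w2,w3,w5), (w2,w3,w7), … and 19 more.
Total: 31.

31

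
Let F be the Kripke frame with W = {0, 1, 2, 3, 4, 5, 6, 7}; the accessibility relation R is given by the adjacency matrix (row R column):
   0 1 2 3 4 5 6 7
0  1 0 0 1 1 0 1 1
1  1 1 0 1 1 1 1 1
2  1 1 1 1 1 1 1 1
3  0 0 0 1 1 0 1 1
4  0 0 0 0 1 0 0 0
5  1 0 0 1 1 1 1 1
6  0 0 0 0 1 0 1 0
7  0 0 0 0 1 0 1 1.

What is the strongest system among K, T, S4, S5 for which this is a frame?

S4

Reflexive (axiom T): yes — every world is R-related to itself.
Transitive (axiom 4): yes — every two-step R-path is closed by a direct edge.
Euclidean (axiom 5): no — 0 R 4 and 0 R 3, but not 4 R 3.
So F validates K, T, S4; S5 would additionally require R to be Euclidean. The strongest is S4.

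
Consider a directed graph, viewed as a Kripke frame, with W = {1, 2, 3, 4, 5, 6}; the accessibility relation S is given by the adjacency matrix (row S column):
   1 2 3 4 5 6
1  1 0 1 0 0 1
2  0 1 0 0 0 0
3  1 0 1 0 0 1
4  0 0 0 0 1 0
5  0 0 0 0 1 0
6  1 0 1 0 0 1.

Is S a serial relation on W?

Yes

Serial: yes — every world has a successor (e.g. 1 S 1).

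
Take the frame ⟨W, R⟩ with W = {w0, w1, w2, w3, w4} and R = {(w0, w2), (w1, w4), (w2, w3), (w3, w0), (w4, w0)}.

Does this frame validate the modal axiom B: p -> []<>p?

Axiom B corresponds to the accessibility relation being symmetric.
Symmetric: no — w0 R w2 but not w2 R w0.

No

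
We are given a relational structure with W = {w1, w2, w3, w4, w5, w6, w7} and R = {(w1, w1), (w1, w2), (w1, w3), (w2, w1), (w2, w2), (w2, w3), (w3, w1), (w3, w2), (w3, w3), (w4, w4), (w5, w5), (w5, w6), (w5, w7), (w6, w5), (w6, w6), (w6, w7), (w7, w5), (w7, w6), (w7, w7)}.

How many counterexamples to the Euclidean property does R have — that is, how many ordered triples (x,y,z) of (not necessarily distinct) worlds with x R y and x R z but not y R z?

R is Euclidean; there are no such tuples.

0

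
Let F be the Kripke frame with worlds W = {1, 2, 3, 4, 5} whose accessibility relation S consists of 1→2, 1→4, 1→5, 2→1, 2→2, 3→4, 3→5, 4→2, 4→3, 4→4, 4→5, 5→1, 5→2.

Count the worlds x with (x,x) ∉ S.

Enumerating: 1, 3, 5.

3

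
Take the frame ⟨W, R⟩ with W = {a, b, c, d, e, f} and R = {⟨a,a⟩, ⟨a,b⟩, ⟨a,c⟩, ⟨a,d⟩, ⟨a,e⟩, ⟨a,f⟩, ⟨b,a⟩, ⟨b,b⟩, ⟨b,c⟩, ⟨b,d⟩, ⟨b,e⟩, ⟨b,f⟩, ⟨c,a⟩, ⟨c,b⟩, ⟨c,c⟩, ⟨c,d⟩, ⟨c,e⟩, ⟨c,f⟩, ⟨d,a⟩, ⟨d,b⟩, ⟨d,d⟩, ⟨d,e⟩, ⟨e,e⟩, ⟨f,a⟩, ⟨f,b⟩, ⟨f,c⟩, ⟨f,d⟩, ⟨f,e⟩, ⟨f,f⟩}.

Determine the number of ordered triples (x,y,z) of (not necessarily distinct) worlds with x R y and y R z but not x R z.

Enumerating: (d,a,c), (d,a,f), (d,b,c), (d,b,f).

4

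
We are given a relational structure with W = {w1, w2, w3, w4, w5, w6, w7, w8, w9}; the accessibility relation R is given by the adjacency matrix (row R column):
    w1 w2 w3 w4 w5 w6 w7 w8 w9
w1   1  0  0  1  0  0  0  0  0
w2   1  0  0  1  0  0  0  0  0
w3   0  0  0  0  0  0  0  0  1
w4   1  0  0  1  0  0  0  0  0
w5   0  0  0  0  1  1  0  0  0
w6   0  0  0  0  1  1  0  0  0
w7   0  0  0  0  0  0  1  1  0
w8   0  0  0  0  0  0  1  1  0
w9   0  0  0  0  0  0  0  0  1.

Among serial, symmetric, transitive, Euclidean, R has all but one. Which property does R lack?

Serial: yes — every world has a successor (e.g. w1 R w1).
Symmetric: no — w2 R w1 but not w1 R w2.
Transitive: yes — every two-step R-path is closed by a direct edge.
Euclidean: yes — any two successors of a common world are R-related.
Only symmetric fails.

symmetric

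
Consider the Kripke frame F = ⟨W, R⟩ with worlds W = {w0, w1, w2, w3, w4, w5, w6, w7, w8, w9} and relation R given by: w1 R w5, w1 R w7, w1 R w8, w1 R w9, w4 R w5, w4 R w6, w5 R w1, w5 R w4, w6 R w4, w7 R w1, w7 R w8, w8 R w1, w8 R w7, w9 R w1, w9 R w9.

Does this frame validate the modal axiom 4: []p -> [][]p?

No

The schema 4 characterises exactly the transitive frames.
Transitive: no — w1 R w5 and w5 R w4, but not w1 R w4.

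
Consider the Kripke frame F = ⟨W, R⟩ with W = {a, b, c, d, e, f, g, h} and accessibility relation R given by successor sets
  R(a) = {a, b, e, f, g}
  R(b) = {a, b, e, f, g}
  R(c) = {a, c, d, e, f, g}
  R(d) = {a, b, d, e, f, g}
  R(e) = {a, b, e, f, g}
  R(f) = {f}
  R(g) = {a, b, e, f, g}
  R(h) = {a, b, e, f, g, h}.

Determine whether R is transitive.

Transitive: no — c R a and a R b, but not c R b.

No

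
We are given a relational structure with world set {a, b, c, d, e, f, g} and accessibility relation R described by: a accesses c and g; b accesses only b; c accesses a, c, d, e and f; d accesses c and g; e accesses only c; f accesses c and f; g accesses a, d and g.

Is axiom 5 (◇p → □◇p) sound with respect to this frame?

By correspondence theory, 5 is valid on a frame iff R is Euclidean.
Euclidean: no — a R c and a R g, but not c R g.

No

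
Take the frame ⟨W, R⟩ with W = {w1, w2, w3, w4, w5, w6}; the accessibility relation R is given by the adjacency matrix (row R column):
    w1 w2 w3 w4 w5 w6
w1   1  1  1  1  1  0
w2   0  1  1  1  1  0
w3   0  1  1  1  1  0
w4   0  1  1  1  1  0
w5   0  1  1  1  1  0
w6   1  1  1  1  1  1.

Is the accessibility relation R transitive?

Transitive: yes — every two-step R-path is closed by a direct edge.

Yes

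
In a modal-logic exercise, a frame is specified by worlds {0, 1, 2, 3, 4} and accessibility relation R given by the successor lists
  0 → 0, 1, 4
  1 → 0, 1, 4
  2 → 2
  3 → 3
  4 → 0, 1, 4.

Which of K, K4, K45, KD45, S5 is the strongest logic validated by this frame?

S5

Transitive (axiom 4): yes — every two-step R-path is closed by a direct edge.
Euclidean (axiom 5): yes — any two successors of a common world are R-related.
Serial (axiom D): yes — every world has a successor (e.g. 0 R 0).
Reflexive (axiom T): yes — every world is R-related to itself.
So F validates K, K4, K45, KD45, S5. The strongest is S5.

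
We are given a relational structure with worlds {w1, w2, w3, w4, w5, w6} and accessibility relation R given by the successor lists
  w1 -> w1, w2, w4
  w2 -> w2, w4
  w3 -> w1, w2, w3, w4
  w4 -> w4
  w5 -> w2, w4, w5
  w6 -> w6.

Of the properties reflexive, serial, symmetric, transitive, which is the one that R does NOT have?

symmetric

Reflexive: yes — every world is R-related to itself.
Serial: yes — every world has a successor (e.g. w1 R w1).
Symmetric: no — w1 R w2 but not w2 R w1.
Transitive: yes — every two-step R-path is closed by a direct edge.
Only symmetric fails.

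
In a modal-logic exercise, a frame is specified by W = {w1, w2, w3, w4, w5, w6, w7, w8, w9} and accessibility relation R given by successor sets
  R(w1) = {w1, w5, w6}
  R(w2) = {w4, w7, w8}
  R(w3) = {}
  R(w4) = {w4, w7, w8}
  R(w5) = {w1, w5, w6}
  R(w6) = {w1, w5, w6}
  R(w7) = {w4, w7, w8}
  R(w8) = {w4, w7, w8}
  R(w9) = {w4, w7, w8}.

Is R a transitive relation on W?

Transitive: yes — every two-step R-path is closed by a direct edge.

Yes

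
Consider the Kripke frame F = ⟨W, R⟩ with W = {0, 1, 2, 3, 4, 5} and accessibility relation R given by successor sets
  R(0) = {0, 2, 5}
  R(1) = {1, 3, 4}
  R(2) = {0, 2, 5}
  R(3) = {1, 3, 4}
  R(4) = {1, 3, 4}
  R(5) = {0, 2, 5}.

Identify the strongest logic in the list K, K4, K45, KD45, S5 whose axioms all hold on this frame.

S5

Transitive (axiom 4): yes — every two-step R-path is closed by a direct edge.
Euclidean (axiom 5): yes — any two successors of a common world are R-related.
Serial (axiom D): yes — every world has a successor (e.g. 0 R 0).
Reflexive (axiom T): yes — every world is R-related to itself.
So F validates K, K4, K45, KD45, S5. The strongest is S5.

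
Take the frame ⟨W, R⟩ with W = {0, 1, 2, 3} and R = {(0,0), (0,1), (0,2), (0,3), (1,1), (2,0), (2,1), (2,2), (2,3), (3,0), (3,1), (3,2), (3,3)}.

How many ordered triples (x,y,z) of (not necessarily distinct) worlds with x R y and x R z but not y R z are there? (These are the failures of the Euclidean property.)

Enumerating: (0,1,0), (0,1,2), (0,1,3), (2,1,0), (2,1,2), (2,1,3), (3,1,0), (3,1,2), (3,1,3).

9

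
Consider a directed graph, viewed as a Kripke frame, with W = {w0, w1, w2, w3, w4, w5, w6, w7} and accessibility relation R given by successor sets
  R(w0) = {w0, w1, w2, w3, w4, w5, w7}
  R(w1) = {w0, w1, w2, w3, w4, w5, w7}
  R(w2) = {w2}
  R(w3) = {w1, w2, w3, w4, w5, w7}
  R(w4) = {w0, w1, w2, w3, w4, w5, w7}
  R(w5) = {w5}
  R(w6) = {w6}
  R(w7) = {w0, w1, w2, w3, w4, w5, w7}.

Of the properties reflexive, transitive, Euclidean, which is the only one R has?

Reflexive: yes — every world is R-related to itself.
Transitive: no — w3 R w1 and w1 R w0, but not w3 R w0.
Euclidean: no — w0 R w2 and w0 R w1, but not w2 R w1.
Only reflexive holds.

reflexive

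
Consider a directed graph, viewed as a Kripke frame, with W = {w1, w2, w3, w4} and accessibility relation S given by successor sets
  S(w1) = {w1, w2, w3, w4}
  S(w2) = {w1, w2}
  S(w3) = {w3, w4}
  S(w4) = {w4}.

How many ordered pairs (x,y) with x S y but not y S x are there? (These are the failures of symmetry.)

Enumerating: (w1,w3), (w1,w4), (w3,w4).

3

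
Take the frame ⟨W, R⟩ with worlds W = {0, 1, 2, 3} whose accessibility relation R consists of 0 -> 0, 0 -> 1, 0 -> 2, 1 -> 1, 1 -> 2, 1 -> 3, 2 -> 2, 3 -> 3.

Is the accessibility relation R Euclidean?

Euclidean: no — 0 R 2 and 0 R 1, but not 2 R 1.

No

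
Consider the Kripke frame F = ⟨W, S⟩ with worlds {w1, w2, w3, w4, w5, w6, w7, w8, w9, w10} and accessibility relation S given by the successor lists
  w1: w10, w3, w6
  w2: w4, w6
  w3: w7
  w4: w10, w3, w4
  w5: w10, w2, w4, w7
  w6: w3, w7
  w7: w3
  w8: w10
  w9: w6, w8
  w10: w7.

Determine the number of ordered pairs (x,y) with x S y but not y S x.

Enumerating: (w1,w10), (w1,w3), (w1,w6), (w10,w7), (w2,w4), (w2,w6), (w4,w10), (w4,w3), (w5,w10), (w5,w2), (w5,w4), (w5,w7), (w6,w3), (w6,w7), (w8,w10), (w9,w6), (w9,w8).

17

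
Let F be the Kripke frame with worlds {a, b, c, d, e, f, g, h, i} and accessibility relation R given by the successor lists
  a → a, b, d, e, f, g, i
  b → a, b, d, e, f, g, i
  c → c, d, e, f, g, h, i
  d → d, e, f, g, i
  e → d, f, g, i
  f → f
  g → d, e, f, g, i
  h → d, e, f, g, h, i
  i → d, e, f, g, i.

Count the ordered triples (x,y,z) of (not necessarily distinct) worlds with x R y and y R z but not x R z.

Enumerating: (e,d,e), (e,g,e), (e,i,e).

3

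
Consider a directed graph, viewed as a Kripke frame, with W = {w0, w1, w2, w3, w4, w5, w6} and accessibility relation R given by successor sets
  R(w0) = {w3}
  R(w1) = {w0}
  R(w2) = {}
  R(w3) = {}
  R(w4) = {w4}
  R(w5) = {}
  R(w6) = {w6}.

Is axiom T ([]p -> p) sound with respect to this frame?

No

By correspondence theory, T is valid on a frame iff R is reflexive.
Reflexive: no — w0 is not related to itself.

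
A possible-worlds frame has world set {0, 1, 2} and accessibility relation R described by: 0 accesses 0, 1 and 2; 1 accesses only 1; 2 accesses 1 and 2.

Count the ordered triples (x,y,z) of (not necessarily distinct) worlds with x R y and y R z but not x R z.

R is transitive; there are no such tuples.

0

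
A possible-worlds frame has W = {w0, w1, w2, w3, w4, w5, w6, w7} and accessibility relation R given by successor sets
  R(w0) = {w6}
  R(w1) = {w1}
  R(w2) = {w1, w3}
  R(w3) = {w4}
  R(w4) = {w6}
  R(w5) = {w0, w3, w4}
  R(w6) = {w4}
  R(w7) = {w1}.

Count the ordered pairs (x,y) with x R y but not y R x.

Enumerating: (w0,w6), (w2,w1), (w2,w3), (w3,w4), (w5,w0), (w5,w3), (w5,w4), (w7,w1).

8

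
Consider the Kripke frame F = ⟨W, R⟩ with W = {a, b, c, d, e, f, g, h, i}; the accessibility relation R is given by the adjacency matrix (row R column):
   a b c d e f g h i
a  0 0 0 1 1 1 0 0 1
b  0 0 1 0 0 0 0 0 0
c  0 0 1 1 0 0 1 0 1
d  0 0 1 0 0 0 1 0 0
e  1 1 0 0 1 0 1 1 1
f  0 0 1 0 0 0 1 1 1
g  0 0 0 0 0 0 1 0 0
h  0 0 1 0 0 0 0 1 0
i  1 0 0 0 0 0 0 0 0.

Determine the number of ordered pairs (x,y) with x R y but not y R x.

Enumerating: (a,d), (a,f), (b,c), (c,g), (c,i), (d,g), (e,b), (e,g), (e,h), (e,i), (f,c), (f,g), (f,h), (f,i), (h,c).

15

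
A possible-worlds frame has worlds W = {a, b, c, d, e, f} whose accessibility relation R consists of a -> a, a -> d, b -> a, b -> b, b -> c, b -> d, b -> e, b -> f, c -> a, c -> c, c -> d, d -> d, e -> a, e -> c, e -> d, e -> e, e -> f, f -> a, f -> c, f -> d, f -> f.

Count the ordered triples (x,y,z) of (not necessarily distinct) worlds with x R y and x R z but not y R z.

35

Enumerating: (a,d,a), (b,a,b), (b,a,c), (b,a,e), (b,a,f), (b,c,b), (b,c,e), (b,c,f), (b,d,a), (b,d,b), (b,d,c), (b,d,e), … and 23 more.
Total: 35.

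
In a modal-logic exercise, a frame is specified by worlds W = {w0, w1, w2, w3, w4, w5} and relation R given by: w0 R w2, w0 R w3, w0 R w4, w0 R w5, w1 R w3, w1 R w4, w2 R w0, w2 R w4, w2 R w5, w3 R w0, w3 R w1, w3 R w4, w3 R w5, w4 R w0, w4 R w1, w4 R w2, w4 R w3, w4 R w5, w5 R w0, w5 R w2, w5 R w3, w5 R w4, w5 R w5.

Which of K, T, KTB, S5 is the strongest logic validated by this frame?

K

Reflexive (axiom T): no — w0 is not related to itself.
Symmetric (axiom B): yes — every pair in R has its reverse in R.
Euclidean (axiom 5): no — w0 R w2 and w0 R w3, but not w2 R w3.
So F validates K; T would additionally require R to be reflexive. The strongest is K.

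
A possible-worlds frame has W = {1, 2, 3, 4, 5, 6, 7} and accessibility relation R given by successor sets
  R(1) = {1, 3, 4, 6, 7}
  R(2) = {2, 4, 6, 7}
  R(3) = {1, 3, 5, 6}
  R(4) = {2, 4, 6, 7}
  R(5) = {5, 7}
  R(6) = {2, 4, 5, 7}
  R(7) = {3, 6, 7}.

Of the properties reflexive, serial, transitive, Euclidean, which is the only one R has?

serial

Reflexive: no — 6 is not related to itself.
Serial: yes — every world has a successor (e.g. 1 R 1).
Transitive: no — 1 R 3 and 3 R 5, but not 1 R 5.
Euclidean: no — 1 R 3 and 1 R 4, but not 3 R 4.
Only serial holds.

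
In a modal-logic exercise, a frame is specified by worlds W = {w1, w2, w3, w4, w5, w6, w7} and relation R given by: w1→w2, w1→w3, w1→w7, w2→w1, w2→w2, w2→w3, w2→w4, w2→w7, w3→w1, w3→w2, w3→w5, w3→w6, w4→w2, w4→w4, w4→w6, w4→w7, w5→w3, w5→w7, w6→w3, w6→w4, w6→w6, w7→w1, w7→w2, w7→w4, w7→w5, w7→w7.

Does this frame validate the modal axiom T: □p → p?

No

By correspondence theory, T is valid on a frame iff R is reflexive.
Reflexive: no — w1 is not related to itself.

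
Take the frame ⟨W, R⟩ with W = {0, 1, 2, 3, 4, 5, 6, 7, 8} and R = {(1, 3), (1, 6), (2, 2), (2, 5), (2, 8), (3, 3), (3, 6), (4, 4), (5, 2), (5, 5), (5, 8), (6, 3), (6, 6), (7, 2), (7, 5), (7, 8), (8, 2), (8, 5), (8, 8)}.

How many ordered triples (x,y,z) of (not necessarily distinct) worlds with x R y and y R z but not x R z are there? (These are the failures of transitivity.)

R is transitive; there are no such tuples.

0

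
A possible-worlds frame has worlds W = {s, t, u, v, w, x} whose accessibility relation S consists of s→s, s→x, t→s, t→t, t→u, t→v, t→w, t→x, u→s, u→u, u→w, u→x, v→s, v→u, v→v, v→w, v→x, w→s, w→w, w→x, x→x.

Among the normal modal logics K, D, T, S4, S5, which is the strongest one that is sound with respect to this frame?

Serial (axiom D): yes — every world has a successor (e.g. s S s).
Reflexive (axiom T): yes — every world is S-related to itself.
Transitive (axiom 4): yes — every two-step S-path is closed by a direct edge.
Euclidean (axiom 5): no — t S s and t S u, but not s S u.
So F validates K, D, T, S4; S5 would additionally require S to be Euclidean. The strongest is S4.

S4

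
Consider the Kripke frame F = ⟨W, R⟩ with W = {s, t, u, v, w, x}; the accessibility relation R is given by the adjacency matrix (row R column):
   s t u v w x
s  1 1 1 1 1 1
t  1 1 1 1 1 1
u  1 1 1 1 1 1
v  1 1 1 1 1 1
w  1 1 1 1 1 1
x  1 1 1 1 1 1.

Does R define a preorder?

Yes

Reflexive: yes — every world is R-related to itself.
Transitive: yes — every two-step R-path is closed by a direct edge.
So R is a preorder.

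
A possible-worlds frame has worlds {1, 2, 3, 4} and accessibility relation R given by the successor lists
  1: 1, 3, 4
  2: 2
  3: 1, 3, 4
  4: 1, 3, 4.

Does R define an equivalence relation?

Reflexive: yes — every world is R-related to itself.
Symmetric: yes — every pair in R has its reverse in R.
Transitive: yes — every two-step R-path is closed by a direct edge.
So R is an equivalence relation.

Yes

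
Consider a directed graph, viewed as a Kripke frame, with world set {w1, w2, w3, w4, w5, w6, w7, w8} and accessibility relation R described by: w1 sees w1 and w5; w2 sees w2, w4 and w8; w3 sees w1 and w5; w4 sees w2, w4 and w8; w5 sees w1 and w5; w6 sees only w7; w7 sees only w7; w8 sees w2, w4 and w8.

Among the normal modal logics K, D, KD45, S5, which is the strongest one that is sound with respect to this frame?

KD45

Serial (axiom D): yes — every world has a successor (e.g. w1 R w1).
Euclidean (axiom 5): yes — any two successors of a common world are R-related.
Transitive (axiom 4): yes — every two-step R-path is closed by a direct edge.
Reflexive (axiom T): no — w3 is not related to itself.
So F validates K, D, KD45; S5 would additionally require R to be reflexive. The strongest is KD45.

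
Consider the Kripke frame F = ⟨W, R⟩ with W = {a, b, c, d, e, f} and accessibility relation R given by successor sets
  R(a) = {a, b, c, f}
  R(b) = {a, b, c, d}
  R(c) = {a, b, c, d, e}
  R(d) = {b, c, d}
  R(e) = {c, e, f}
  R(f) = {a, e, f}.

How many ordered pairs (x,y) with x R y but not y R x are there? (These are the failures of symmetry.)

R is symmetric; there are no such tuples.

0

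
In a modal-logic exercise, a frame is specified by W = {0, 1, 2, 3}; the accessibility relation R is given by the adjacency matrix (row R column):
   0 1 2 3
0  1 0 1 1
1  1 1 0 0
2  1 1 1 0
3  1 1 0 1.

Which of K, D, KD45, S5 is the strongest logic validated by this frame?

Serial (axiom D): yes — every world has a successor (e.g. 0 R 0).
Euclidean (axiom 5): no — 0 R 2 and 0 R 3, but not 2 R 3.
Transitive (axiom 4): no — 0 R 2 and 2 R 1, but not 0 R 1.
Reflexive (axiom T): yes — every world is R-related to itself.
So F validates K, D; KD45 would additionally require R to be Euclidean and transitive. The strongest is D.

D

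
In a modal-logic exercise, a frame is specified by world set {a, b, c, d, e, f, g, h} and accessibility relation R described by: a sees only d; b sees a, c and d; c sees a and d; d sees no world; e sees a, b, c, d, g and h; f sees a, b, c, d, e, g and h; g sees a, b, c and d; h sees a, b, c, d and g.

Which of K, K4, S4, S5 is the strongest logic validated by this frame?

K4

Transitive (axiom 4): yes — every two-step R-path is closed by a direct edge.
Reflexive (axiom T): no — a is not related to itself.
Euclidean (axiom 5): no — b R a and b R c, but not a R c.
So F validates K, K4; S4 would additionally require R to be reflexive. The strongest is K4.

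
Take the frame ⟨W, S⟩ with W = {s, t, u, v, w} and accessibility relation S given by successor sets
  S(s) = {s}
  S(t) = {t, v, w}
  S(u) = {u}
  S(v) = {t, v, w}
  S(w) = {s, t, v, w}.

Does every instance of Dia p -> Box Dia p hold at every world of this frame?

No

Axiom 5 corresponds to the accessibility relation being Euclidean.
Euclidean: no — w S s and w S t, but not s S t.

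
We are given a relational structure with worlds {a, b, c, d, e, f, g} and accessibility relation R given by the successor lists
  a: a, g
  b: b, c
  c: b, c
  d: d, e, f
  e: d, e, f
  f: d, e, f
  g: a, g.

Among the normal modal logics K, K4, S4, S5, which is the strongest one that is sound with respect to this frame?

S5

Transitive (axiom 4): yes — every two-step R-path is closed by a direct edge.
Reflexive (axiom T): yes — every world is R-related to itself.
Euclidean (axiom 5): yes — any two successors of a common world are R-related.
So F validates K, K4, S4, S5. The strongest is S5.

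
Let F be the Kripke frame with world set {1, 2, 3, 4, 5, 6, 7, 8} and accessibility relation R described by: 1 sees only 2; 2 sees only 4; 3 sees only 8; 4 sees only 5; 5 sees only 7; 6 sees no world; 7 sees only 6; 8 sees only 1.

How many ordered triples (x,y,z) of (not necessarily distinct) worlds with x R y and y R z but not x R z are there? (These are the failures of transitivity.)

6

Enumerating: (1,2,4), (2,4,5), (3,8,1), (4,5,7), (5,7,6), (8,1,2).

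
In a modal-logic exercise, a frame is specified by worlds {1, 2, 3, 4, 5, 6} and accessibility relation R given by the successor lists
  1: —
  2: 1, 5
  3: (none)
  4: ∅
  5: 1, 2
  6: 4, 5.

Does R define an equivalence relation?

No

Reflexive: no — 1 is not related to itself.
Symmetric: no — 2 R 1 but not 1 R 2.
Transitive: no — 6 R 5 and 5 R 1, but not 6 R 1.
So R is not an equivalence relation.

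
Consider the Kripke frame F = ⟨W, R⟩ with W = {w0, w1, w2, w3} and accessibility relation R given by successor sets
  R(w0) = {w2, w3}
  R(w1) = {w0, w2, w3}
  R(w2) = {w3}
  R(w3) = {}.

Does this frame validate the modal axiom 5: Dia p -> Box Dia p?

By correspondence theory, 5 is valid on a frame iff R is Euclidean.
Euclidean: no — w0 R w3 and w0 R w2, but not w3 R w2.

No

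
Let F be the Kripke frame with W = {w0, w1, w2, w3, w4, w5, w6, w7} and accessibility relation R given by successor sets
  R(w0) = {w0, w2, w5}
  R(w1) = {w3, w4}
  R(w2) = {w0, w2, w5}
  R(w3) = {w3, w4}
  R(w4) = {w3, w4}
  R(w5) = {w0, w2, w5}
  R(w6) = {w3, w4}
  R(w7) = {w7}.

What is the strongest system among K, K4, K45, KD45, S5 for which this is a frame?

KD45

Transitive (axiom 4): yes — every two-step R-path is closed by a direct edge.
Euclidean (axiom 5): yes — any two successors of a common world are R-related.
Serial (axiom D): yes — every world has a successor (e.g. w0 R w0).
Reflexive (axiom T): no — w1 is not related to itself.
So F validates K, K4, K45, KD45; S5 would additionally require R to be reflexive. The strongest is KD45.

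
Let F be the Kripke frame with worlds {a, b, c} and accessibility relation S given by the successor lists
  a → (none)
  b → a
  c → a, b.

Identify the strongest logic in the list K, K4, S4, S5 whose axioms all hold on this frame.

K4

Transitive (axiom 4): yes — every two-step S-path is closed by a direct edge.
Reflexive (axiom T): no — a is not related to itself.
Euclidean (axiom 5): no — c S a and c S b, but not a S b.
So F validates K, K4; S4 would additionally require S to be reflexive. The strongest is K4.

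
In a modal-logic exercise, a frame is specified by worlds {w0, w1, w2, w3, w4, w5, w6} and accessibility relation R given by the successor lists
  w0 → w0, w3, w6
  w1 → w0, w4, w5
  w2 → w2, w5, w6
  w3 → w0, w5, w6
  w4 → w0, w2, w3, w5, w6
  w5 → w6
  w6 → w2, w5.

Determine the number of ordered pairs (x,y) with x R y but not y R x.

Enumerating: (w0,w6), (w1,w0), (w1,w4), (w1,w5), (w2,w5), (w3,w5), (w3,w6), (w4,w0), (w4,w2), (w4,w3), (w4,w5), (w4,w6).

12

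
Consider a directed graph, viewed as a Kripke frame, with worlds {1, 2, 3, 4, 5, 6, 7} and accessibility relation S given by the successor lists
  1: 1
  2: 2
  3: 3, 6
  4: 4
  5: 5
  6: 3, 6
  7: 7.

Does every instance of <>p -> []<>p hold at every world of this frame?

Yes

The schema 5 characterises exactly the Euclidean frames.
Euclidean: yes — any two successors of a common world are S-related.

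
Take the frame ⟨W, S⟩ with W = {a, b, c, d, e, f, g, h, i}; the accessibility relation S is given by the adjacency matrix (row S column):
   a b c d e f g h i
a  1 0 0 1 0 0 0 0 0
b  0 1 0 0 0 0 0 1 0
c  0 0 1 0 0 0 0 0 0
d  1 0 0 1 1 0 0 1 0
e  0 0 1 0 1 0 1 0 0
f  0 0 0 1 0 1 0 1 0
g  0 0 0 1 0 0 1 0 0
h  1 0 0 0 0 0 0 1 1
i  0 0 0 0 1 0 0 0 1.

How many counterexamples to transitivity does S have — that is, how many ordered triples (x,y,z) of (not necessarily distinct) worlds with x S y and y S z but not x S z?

Enumerating: (a,d,e), (a,d,h), (b,h,a), (b,h,i), (d,e,c), (d,e,g), (d,h,i), (e,g,d), (f,d,a), (f,d,e), (f,h,a), (f,h,i), … and 7 more.
Total: 19.

19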